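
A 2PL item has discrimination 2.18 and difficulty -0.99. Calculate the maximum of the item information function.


For 2PL, max info at theta = b = -0.99
I_max = a^2 / 4 = 2.18^2 / 4
= 4.7524 / 4
I_max = 1.1881

1.1881


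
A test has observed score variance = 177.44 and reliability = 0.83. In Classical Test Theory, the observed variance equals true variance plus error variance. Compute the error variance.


var_true = rxx * var_obs = 0.83 * 177.44 = 147.2752
var_error = var_obs - var_true
var_error = 177.44 - 147.2752
var_error = 30.1648

30.1648


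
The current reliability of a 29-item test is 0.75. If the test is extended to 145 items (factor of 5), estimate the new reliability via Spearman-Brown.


r_new = (n * rxx) / (1 + (n-1) * rxx)
r_new = (5 * 0.75) / (1 + 4 * 0.75)
r_new = 3.75 / 4.0
r_new = 0.9375

0.9375


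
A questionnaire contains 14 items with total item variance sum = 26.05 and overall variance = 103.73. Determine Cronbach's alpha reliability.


alpha = (k/(k-1)) * (1 - sum(si^2)/s_total^2)
= (14/13) * (1 - 26.05/103.73)
alpha = 0.8065

0.8065


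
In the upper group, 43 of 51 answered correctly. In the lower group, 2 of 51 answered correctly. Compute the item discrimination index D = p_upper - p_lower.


p_upper = 43/51 = 0.8431
p_lower = 2/51 = 0.0392
D = 0.8431 - 0.0392 = 0.8039

0.8039


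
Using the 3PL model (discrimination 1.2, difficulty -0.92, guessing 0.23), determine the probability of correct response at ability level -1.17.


logit = 1.2*(-1.17 - -0.92) = -0.3
P* = 1/(1 + exp(--0.3)) = 0.4256
P = 0.23 + (1 - 0.23) * 0.4256
P = 0.5577

0.5577


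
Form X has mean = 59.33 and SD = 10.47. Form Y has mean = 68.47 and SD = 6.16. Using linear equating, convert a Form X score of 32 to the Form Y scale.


slope = SD_Y / SD_X = 6.16 / 10.47 ~ 0.5883
intercept = mean_Y - slope * mean_X = 68.47 - (6.16 / 10.47) * 59.33 ~ 33.5633
Y = slope * X + intercept. To avoid rounding drift from the rounded slope/intercept, evaluate the equivalent form Y = mean_Y + SD_Y * (X - mean_X) / SD_X at full precision:
Y = 68.47 + 6.16 * (32 - 59.33) / 10.47
Y = 68.47 - 6.16 * 27.33 / 10.47
Y = 68.47 - 168.3528 / 10.47
Y = 68.47 - 16.0795
Y = 52.3905

52.3905


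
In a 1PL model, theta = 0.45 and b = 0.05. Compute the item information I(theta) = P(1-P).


P = 1/(1+exp(-(0.45-0.05))) = 0.5987
I = P*(1-P) = 0.5987 * 0.4013
I = 0.2403

0.2403


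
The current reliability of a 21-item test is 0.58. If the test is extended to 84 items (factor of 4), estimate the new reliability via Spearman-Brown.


r_new = (n * rxx) / (1 + (n-1) * rxx)
r_new = (4 * 0.58) / (1 + 3 * 0.58)
r_new = 2.32 / 2.74
r_new = 0.8467

0.8467


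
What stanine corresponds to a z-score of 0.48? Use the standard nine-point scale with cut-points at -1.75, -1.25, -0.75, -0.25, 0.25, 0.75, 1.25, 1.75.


Stanine boundaries: [-1.75, -1.25, -0.75, -0.25, 0.25, 0.75, 1.25, 1.75]
z = 0.48
Check each boundary:
  z >= -1.75 -> could be stanine 2
  z >= -1.25 -> could be stanine 3
  z >= -0.75 -> could be stanine 4
  z >= -0.25 -> could be stanine 5
  z >= 0.25 -> could be stanine 6
  z < 0.75
  z < 1.25
  z < 1.75
Highest qualifying boundary gives stanine = 6

6


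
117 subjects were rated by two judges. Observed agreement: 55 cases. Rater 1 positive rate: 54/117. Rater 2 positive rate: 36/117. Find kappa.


P_o = 55/117 = 0.470085
P_e = (54*36 + 63*81) / 13689 = 0.514793
kappa = (P_o - P_e) / (1 - P_e)
kappa = (0.470085 - 0.514793) / (1 - 0.514793)
kappa = -0.0921

-0.0921


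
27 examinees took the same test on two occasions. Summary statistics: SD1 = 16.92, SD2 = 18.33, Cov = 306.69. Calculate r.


r = cov(X,Y) / (SD_X * SD_Y)
r = 306.69 / (16.92 * 18.33)
r = 306.69 / 310.1436
r = 0.9889

0.9889


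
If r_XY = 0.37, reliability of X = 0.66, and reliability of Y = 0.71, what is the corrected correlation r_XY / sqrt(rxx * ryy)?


r_corrected = rxy / sqrt(rxx * ryy)
= 0.37 / sqrt(0.66 * 0.71)
= 0.37 / sqrt(0.4686)
= 0.37 / 0.684544
r_corrected = 0.5405

0.5405


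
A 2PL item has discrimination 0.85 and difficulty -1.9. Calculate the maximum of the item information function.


For 2PL, max info at theta = b = -1.9
I_max = a^2 / 4 = 0.85^2 / 4
= 0.7225 / 4
I_max = 0.1806

0.1806


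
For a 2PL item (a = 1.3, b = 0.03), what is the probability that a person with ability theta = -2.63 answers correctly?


a*(theta - b) = 1.3 * (-2.63 - 0.03) = -3.458
exp(--3.458) = 31.7534
P = 1 / (1 + 31.7534)
P = 0.0305

0.0305


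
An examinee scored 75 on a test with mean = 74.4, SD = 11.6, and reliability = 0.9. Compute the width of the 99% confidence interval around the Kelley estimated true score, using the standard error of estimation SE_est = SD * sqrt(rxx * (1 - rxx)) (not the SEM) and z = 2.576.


True score estimate = 0.9*75 + 0.1*74.4 = 74.94
SE_est = SD * sqrt(rxx * (1 - rxx)) = 11.6 * sqrt(0.9 * 0.1) = 11.6 * sqrt(0.09) = 3.48
CI = T_est +/- z * SE_est, so width = 2 * z * SE_est = 2 * 2.576 * 3.48
Width = 17.929

17.929


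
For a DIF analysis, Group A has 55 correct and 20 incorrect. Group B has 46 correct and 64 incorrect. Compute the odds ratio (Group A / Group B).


Odds_A = 55/20 = 2.75
Odds_B = 46/64 = 0.7188
OR = Odds_A / Odds_B = 2.75 / 0.7188
Exactly, OR = (55 * 64) / (20 * 46) = 3520 / 920
OR = 3.8261

3.8261


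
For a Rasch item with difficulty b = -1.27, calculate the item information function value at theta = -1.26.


P = 1/(1+exp(-(-1.26--1.27))) = 0.5025
I = P*(1-P) = 0.5025 * 0.4975
I = 0.25

0.25


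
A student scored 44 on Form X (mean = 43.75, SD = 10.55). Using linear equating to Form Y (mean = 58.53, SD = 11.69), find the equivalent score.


slope = SD_Y / SD_X = 11.69 / 10.55 ~ 1.1081
intercept = mean_Y - slope * mean_X = 58.53 - (11.69 / 10.55) * 43.75 ~ 10.0525
Y = slope * X + intercept. To avoid rounding drift from the rounded slope/intercept, evaluate the equivalent form Y = mean_Y + SD_Y * (X - mean_X) / SD_X at full precision:
Y = 58.53 + 11.69 * (44 - 43.75) / 10.55
Y = 58.53 + 11.69 * 0.25 / 10.55
Y = 58.53 + 2.9225 / 10.55
Y = 58.53 + 0.277
Y = 58.807

58.807


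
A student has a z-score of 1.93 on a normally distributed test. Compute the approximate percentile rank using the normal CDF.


CDF(z) = 0.5 * (1 + erf(z/sqrt(2)))
erf(1.3647) = 0.9464
CDF = 0.9732
Percentile rank = 0.9732 * 100 = 97.32

97.32


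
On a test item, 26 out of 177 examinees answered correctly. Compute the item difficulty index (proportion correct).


Item difficulty p = number correct / total examinees
p = 26 / 177
p = 0.1469

0.1469


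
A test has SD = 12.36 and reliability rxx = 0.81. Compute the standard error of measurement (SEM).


SEM = SD * sqrt(1 - rxx)
SEM = 12.36 * sqrt(1 - 0.81)
SEM = 12.36 * sqrt(0.19) = 12.36 * 0.43589
SEM = 5.3876

5.3876


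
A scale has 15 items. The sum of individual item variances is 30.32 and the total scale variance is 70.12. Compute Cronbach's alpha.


alpha = (k/(k-1)) * (1 - sum(si^2)/s_total^2)
= (15/14) * (1 - 30.32/70.12)
alpha = 0.6081

0.6081


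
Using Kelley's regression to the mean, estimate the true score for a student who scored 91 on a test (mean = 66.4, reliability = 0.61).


T_est = rxx * X + (1 - rxx) * mean
T_est = 0.61 * 91 + 0.39 * 66.4
T_est = 55.51 + 25.896
T_est = 81.406

81.406


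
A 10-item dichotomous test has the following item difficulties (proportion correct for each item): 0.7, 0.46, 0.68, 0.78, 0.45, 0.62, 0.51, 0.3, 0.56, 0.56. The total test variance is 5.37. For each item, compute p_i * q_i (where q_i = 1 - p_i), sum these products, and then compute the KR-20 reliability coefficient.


For each item, compute p_i * q_i:
  Item 1: 0.7 * 0.3 = 0.21
  Item 2: 0.46 * 0.54 = 0.2484
  Item 3: 0.68 * 0.32 = 0.2176
  Item 4: 0.78 * 0.22 = 0.1716
  Item 5: 0.45 * 0.55 = 0.2475
  Item 6: 0.62 * 0.38 = 0.2356
  Item 7: 0.51 * 0.49 = 0.2499
  Item 8: 0.3 * 0.7 = 0.21
  Item 9: 0.56 * 0.44 = 0.2464
  Item 10: 0.56 * 0.44 = 0.2464
Sum(p_i * q_i) = 0.21 + 0.2484 + 0.2176 + 0.1716 + 0.2475 + 0.2356 + 0.2499 + 0.21 + 0.2464 + 0.2464 = 2.2834
KR-20 = (k/(k-1)) * (1 - Sum(p_i*q_i) / Var_total)
= (10/9) * (1 - 2.2834/5.37)
= 1.1111 * 0.5748
KR-20 = 0.6387

0.6387


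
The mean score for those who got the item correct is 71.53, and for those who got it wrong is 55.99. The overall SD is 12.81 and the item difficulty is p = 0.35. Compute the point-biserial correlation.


q = 1 - p = 0.65
rpb = ((M1 - M0) / SD) * sqrt(p * q)
rpb = ((71.53 - 55.99) / 12.81) * sqrt(0.35 * 0.65)
rpb = 0.5786

0.5786


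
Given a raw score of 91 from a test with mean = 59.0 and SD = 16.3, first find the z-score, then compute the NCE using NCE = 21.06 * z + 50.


z = (X - mean) / SD = (91 - 59.0) / 16.3
z = 32.0 / 16.3
z = 1.9632
NCE = NCE = 21.06z + 50
Carry z at full precision (z = 32.0 / 16.3) into the conversion:
NCE = 21.06 * (32.0 / 16.3) + 50 = 673.92 / 16.3 + 50
NCE = 41.3448 + 50
NCE = 91.3448

91.3448


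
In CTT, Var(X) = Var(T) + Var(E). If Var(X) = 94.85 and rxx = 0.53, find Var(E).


var_true = rxx * var_obs = 0.53 * 94.85 = 50.2705
var_error = var_obs - var_true
var_error = 94.85 - 50.2705
var_error = 44.5795

44.5795


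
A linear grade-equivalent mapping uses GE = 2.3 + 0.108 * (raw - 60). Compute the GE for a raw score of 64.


raw - median = 64 - 60 = 4
slope * diff = 0.108 * 4 = 0.432
GE = 2.3 + 0.432
GE = 2.732

2.732


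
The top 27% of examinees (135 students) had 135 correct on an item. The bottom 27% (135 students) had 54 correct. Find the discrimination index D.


p_upper = 135/135 = 1.0
p_lower = 54/135 = 0.4
D = 1.0 - 0.4 = 0.6

0.6


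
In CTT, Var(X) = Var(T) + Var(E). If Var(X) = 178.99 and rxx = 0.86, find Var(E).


var_true = rxx * var_obs = 0.86 * 178.99 = 153.9314
var_error = var_obs - var_true
var_error = 178.99 - 153.9314
var_error = 25.0586

25.0586


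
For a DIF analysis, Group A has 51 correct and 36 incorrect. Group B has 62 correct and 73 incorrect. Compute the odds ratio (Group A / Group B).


Odds_A = 51/36 = 1.4167
Odds_B = 62/73 = 0.8493
OR = Odds_A / Odds_B = 1.4167 / 0.8493
Exactly, OR = (51 * 73) / (36 * 62) = 3723 / 2232
OR = 1.668

1.668


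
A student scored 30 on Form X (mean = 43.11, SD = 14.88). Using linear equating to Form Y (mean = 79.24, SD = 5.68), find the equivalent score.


slope = SD_Y / SD_X = 5.68 / 14.88 ~ 0.3817
intercept = mean_Y - slope * mean_X = 79.24 - (5.68 / 14.88) * 43.11 ~ 62.784
Y = slope * X + intercept. To avoid rounding drift from the rounded slope/intercept, evaluate the equivalent form Y = mean_Y + SD_Y * (X - mean_X) / SD_X at full precision:
Y = 79.24 + 5.68 * (30 - 43.11) / 14.88
Y = 79.24 - 5.68 * 13.11 / 14.88
Y = 79.24 - 74.4648 / 14.88
Y = 79.24 - 5.0044
Y = 74.2356

74.2356


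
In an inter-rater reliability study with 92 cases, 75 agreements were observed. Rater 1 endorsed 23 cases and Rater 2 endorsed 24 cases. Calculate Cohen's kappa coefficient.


P_o = 75/92 = 0.815217
P_e = (23*24 + 69*68) / 8464 = 0.619565
kappa = (P_o - P_e) / (1 - P_e)
kappa = (0.815217 - 0.619565) / (1 - 0.619565)
kappa = 0.5143

0.5143


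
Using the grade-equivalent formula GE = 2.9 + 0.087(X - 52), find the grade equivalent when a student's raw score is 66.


raw - median = 66 - 52 = 14
slope * diff = 0.087 * 14 = 1.218
GE = 2.9 + 1.218
GE = 4.118

4.118


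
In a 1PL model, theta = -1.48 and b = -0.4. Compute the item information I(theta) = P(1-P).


P = 1/(1+exp(-(-1.48--0.4))) = 0.2535
I = P*(1-P) = 0.2535 * 0.7465
I = 0.1892

0.1892


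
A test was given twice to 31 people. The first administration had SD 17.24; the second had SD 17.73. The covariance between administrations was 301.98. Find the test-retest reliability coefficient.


r = cov(X,Y) / (SD_X * SD_Y)
r = 301.98 / (17.24 * 17.73)
r = 301.98 / 305.6652
r = 0.9879

0.9879


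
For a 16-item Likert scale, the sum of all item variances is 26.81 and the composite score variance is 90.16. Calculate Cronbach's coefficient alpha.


alpha = (k/(k-1)) * (1 - sum(si^2)/s_total^2)
= (16/15) * (1 - 26.81/90.16)
alpha = 0.7495

0.7495


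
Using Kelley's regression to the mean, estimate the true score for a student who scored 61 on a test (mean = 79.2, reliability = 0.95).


T_est = rxx * X + (1 - rxx) * mean
T_est = 0.95 * 61 + 0.05 * 79.2
T_est = 57.95 + 3.96
T_est = 61.91

61.91


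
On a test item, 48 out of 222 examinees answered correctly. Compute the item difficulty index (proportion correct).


Item difficulty p = number correct / total examinees
p = 48 / 222
p = 0.2162

0.2162


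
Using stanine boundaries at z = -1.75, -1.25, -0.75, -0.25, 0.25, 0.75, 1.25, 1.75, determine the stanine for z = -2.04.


Stanine boundaries: [-1.75, -1.25, -0.75, -0.25, 0.25, 0.75, 1.25, 1.75]
z = -2.04
Check each boundary:
  z < -1.75
  z < -1.25
  z < -0.75
  z < -0.25
  z < 0.25
  z < 0.75
  z < 1.25
  z < 1.75
Highest qualifying boundary gives stanine = 1

1


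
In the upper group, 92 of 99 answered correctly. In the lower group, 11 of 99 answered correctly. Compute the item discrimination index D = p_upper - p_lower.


p_upper = 92/99 = 0.9293
p_lower = 11/99 = 0.1111
D = 0.9293 - 0.1111 = 0.8182

0.8182


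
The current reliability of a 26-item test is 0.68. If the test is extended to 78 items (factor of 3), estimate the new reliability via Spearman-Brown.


r_new = (n * rxx) / (1 + (n-1) * rxx)
r_new = (3 * 0.68) / (1 + 2 * 0.68)
r_new = 2.04 / 2.36
r_new = 0.8644

0.8644


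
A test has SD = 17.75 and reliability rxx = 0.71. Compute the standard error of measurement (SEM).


SEM = SD * sqrt(1 - rxx)
SEM = 17.75 * sqrt(1 - 0.71)
SEM = 17.75 * sqrt(0.29) = 17.75 * 0.538516
SEM = 9.5587

9.5587


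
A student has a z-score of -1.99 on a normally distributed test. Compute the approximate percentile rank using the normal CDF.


CDF(z) = 0.5 * (1 + erf(z/sqrt(2)))
erf(-1.4071) = -0.9534
CDF = 0.0233
Percentile rank = 0.0233 * 100 = 2.33

2.33


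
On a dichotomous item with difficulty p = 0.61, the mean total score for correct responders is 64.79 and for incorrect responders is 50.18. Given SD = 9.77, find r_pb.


q = 1 - p = 0.39
rpb = ((M1 - M0) / SD) * sqrt(p * q)
rpb = ((64.79 - 50.18) / 9.77) * sqrt(0.61 * 0.39)
rpb = 0.7294

0.7294


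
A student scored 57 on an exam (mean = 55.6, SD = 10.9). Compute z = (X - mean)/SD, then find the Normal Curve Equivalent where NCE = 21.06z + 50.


z = (X - mean) / SD = (57 - 55.6) / 10.9
z = 1.4 / 10.9
z = 0.1284
NCE = NCE = 21.06z + 50
Carry z at full precision (z = 1.4 / 10.9) into the conversion:
NCE = 21.06 * (1.4 / 10.9) + 50 = 29.484 / 10.9 + 50
NCE = 2.705 + 50
NCE = 52.705

52.705


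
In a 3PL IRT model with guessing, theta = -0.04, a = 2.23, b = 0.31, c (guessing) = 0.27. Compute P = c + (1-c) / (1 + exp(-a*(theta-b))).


logit = 2.23*(-0.04 - 0.31) = -0.7805
P* = 1/(1 + exp(--0.7805)) = 0.3142
P = 0.27 + (1 - 0.27) * 0.3142
P = 0.4994

0.4994


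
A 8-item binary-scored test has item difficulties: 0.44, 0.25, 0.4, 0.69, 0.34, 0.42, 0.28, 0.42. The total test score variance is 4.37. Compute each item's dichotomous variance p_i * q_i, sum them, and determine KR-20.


For each item, compute p_i * q_i:
  Item 1: 0.44 * 0.56 = 0.2464
  Item 2: 0.25 * 0.75 = 0.1875
  Item 3: 0.4 * 0.6 = 0.24
  Item 4: 0.69 * 0.31 = 0.2139
  Item 5: 0.34 * 0.66 = 0.2244
  Item 6: 0.42 * 0.58 = 0.2436
  Item 7: 0.28 * 0.72 = 0.2016
  Item 8: 0.42 * 0.58 = 0.2436
Sum(p_i * q_i) = 0.2464 + 0.1875 + 0.24 + 0.2139 + 0.2244 + 0.2436 + 0.2016 + 0.2436 = 1.801
KR-20 = (k/(k-1)) * (1 - Sum(p_i*q_i) / Var_total)
= (8/7) * (1 - 1.801/4.37)
= 1.1429 * 0.5879
KR-20 = 0.6719

0.6719


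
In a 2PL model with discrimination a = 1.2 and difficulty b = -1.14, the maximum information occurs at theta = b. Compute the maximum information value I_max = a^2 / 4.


For 2PL, max info at theta = b = -1.14
I_max = a^2 / 4 = 1.2^2 / 4
= 1.44 / 4
I_max = 0.36

0.36


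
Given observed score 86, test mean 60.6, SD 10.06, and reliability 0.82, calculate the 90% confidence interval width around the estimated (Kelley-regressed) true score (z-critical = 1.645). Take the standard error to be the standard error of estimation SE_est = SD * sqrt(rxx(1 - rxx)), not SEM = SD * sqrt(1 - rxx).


True score estimate = 0.82*86 + 0.18*60.6 = 81.428
SE_est = SD * sqrt(rxx * (1 - rxx)) = 10.06 * sqrt(0.82 * 0.18) = 10.06 * sqrt(0.1476) = 3.864926
CI = T_est +/- z * SE_est, so width = 2 * z * SE_est = 2 * 1.645 * 3.864926
Width = 12.7156

12.7156


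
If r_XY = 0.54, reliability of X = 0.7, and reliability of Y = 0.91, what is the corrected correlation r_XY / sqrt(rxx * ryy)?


r_corrected = rxy / sqrt(rxx * ryy)
= 0.54 / sqrt(0.7 * 0.91)
= 0.54 / sqrt(0.637)
= 0.54 / 0.798123
r_corrected = 0.6766

0.6766


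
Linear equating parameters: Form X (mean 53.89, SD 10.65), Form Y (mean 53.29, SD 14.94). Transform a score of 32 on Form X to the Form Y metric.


slope = SD_Y / SD_X = 14.94 / 10.65 ~ 1.4028
intercept = mean_Y - slope * mean_X = 53.29 - (14.94 / 10.65) * 53.89 ~ -22.3078
Y = slope * X + intercept. To avoid rounding drift from the rounded slope/intercept, evaluate the equivalent form Y = mean_Y + SD_Y * (X - mean_X) / SD_X at full precision:
Y = 53.29 + 14.94 * (32 - 53.89) / 10.65
Y = 53.29 - 14.94 * 21.89 / 10.65
Y = 53.29 - 327.0366 / 10.65
Y = 53.29 - 30.7077
Y = 22.5823

22.5823


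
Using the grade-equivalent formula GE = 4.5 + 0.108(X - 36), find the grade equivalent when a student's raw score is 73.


raw - median = 73 - 36 = 37
slope * diff = 0.108 * 37 = 3.996
GE = 4.5 + 3.996
GE = 8.496

8.496


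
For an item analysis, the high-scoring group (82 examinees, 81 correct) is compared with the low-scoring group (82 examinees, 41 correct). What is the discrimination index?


p_upper = 81/82 = 0.9878
p_lower = 41/82 = 0.5
D = 0.9878 - 0.5 = 0.4878

0.4878


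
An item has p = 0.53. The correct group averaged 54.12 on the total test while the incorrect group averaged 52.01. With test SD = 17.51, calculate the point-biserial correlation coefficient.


q = 1 - p = 0.47
rpb = ((M1 - M0) / SD) * sqrt(p * q)
rpb = ((54.12 - 52.01) / 17.51) * sqrt(0.53 * 0.47)
rpb = 0.0601

0.0601


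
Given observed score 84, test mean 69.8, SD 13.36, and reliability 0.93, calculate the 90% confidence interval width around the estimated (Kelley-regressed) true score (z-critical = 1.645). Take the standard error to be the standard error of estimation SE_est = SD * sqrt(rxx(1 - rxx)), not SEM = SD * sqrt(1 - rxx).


True score estimate = 0.93*84 + 0.07*69.8 = 83.006
SE_est = SD * sqrt(rxx * (1 - rxx)) = 13.36 * sqrt(0.93 * 0.07) = 13.36 * sqrt(0.0651) = 3.408764
CI = T_est +/- z * SE_est, so width = 2 * z * SE_est = 2 * 1.645 * 3.408764
Width = 11.2148

11.2148


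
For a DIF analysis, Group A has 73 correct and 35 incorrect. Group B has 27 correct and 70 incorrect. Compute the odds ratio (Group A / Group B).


Odds_A = 73/35 = 2.0857
Odds_B = 27/70 = 0.3857
OR = Odds_A / Odds_B = 2.0857 / 0.3857
Exactly, OR = (73 * 70) / (35 * 27) = 5110 / 945
OR = 5.4074

5.4074


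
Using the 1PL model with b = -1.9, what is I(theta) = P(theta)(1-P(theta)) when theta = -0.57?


P = 1/(1+exp(-(-0.57--1.9))) = 0.7908
I = P*(1-P) = 0.7908 * 0.2092
I = 0.1654

0.1654


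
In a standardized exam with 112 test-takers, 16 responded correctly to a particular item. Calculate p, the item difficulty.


Item difficulty p = number correct / total examinees
p = 16 / 112
p = 0.1429

0.1429


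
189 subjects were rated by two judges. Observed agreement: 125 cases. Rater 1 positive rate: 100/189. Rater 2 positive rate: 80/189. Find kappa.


P_o = 125/189 = 0.661376
P_e = (100*80 + 89*109) / 35721 = 0.495535
kappa = (P_o - P_e) / (1 - P_e)
kappa = (0.661376 - 0.495535) / (1 - 0.495535)
kappa = 0.3287

0.3287


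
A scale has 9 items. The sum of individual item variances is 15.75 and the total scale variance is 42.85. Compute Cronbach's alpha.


alpha = (k/(k-1)) * (1 - sum(si^2)/s_total^2)
= (9/8) * (1 - 15.75/42.85)
alpha = 0.7115

0.7115


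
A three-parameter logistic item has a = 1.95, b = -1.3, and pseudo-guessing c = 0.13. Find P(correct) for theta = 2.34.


logit = 1.95*(2.34 - -1.3) = 7.098
P* = 1/(1 + exp(-7.098)) = 0.9992
P = 0.13 + (1 - 0.13) * 0.9992
P = 0.9993

0.9993


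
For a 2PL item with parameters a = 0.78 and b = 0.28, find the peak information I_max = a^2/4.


For 2PL, max info at theta = b = 0.28
I_max = a^2 / 4 = 0.78^2 / 4
= 0.6084 / 4
I_max = 0.1521

0.1521


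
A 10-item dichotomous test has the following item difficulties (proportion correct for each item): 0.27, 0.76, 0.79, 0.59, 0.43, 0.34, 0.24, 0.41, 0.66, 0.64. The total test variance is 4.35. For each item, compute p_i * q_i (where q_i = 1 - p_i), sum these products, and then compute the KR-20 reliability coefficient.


For each item, compute p_i * q_i:
  Item 1: 0.27 * 0.73 = 0.1971
  Item 2: 0.76 * 0.24 = 0.1824
  Item 3: 0.79 * 0.21 = 0.1659
  Item 4: 0.59 * 0.41 = 0.2419
  Item 5: 0.43 * 0.57 = 0.2451
  Item 6: 0.34 * 0.66 = 0.2244
  Item 7: 0.24 * 0.76 = 0.1824
  Item 8: 0.41 * 0.59 = 0.2419
  Item 9: 0.66 * 0.34 = 0.2244
  Item 10: 0.64 * 0.36 = 0.2304
Sum(p_i * q_i) = 0.1971 + 0.1824 + 0.1659 + 0.2419 + 0.2451 + 0.2244 + 0.1824 + 0.2419 + 0.2244 + 0.2304 = 2.1359
KR-20 = (k/(k-1)) * (1 - Sum(p_i*q_i) / Var_total)
= (10/9) * (1 - 2.1359/4.35)
= 1.1111 * 0.509
KR-20 = 0.5655

0.5655


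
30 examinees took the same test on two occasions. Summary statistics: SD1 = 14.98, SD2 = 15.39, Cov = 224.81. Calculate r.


r = cov(X,Y) / (SD_X * SD_Y)
r = 224.81 / (14.98 * 15.39)
r = 224.81 / 230.5422
r = 0.9751

0.9751


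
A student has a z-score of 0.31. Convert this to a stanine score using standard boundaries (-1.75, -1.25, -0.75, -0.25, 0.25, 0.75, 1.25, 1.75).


Stanine boundaries: [-1.75, -1.25, -0.75, -0.25, 0.25, 0.75, 1.25, 1.75]
z = 0.31
Check each boundary:
  z >= -1.75 -> could be stanine 2
  z >= -1.25 -> could be stanine 3
  z >= -0.75 -> could be stanine 4
  z >= -0.25 -> could be stanine 5
  z >= 0.25 -> could be stanine 6
  z < 0.75
  z < 1.25
  z < 1.75
Highest qualifying boundary gives stanine = 6

6


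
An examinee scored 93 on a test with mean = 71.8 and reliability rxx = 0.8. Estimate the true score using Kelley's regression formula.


T_est = rxx * X + (1 - rxx) * mean
T_est = 0.8 * 93 + 0.2 * 71.8
T_est = 74.4 + 14.36
T_est = 88.76

88.76


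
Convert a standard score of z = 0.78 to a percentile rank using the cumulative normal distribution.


CDF(z) = 0.5 * (1 + erf(z/sqrt(2)))
erf(0.5515) = 0.5646
CDF = 0.7823
Percentile rank = 0.7823 * 100 = 78.23

78.23


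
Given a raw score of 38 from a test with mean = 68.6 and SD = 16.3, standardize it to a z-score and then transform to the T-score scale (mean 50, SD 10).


z = (X - mean) / SD = (38 - 68.6) / 16.3
z = -30.6 / 16.3
z = -1.8773
T-score = T = 50 + 10z
Carry z at full precision (z = -30.6 / 16.3) into the conversion:
T-score = 50 + 10 * (-30.6 / 16.3) = 50 + -306 / 16.3
T-score = 50 + -18.773
T-score = 31.227

31.227


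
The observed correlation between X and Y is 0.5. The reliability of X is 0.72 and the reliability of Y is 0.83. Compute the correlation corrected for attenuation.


r_corrected = rxy / sqrt(rxx * ryy)
= 0.5 / sqrt(0.72 * 0.83)
= 0.5 / sqrt(0.5976)
= 0.5 / 0.773046
r_corrected = 0.6468

0.6468


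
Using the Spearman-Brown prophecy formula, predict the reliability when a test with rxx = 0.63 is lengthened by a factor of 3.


r_new = (n * rxx) / (1 + (n-1) * rxx)
r_new = (3 * 0.63) / (1 + 2 * 0.63)
r_new = 1.89 / 2.26
r_new = 0.8363

0.8363


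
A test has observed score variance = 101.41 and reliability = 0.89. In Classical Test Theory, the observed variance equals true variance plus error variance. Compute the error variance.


var_true = rxx * var_obs = 0.89 * 101.41 = 90.2549
var_error = var_obs - var_true
var_error = 101.41 - 90.2549
var_error = 11.1551

11.1551


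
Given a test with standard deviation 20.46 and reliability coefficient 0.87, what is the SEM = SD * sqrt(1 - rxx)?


SEM = SD * sqrt(1 - rxx)
SEM = 20.46 * sqrt(1 - 0.87)
SEM = 20.46 * sqrt(0.13) = 20.46 * 0.360555
SEM = 7.377

7.377


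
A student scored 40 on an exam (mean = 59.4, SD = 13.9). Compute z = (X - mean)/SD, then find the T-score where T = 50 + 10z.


z = (X - mean) / SD = (40 - 59.4) / 13.9
z = -19.4 / 13.9
z = -1.3957
T-score = T = 50 + 10z
Carry z at full precision (z = -19.4 / 13.9) into the conversion:
T-score = 50 + 10 * (-19.4 / 13.9) = 50 + -194 / 13.9
T-score = 50 + -13.9568
T-score = 36.0432

36.0432


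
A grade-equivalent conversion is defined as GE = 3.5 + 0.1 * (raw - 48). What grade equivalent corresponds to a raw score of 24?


raw - median = 24 - 48 = -24
slope * diff = 0.1 * -24 = -2.4
GE = 3.5 + -2.4
GE = 1.1

1.1


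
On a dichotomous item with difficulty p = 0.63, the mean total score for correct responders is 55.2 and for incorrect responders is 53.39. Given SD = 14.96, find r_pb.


q = 1 - p = 0.37
rpb = ((M1 - M0) / SD) * sqrt(p * q)
rpb = ((55.2 - 53.39) / 14.96) * sqrt(0.63 * 0.37)
rpb = 0.0584

0.0584


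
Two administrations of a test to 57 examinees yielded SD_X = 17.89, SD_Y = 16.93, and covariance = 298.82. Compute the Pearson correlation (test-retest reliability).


r = cov(X,Y) / (SD_X * SD_Y)
r = 298.82 / (17.89 * 16.93)
r = 298.82 / 302.8777
r = 0.9866

0.9866


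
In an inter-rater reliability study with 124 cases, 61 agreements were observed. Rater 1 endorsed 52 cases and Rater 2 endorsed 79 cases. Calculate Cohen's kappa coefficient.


P_o = 61/124 = 0.491935
P_e = (52*79 + 72*45) / 15376 = 0.477888
kappa = (P_o - P_e) / (1 - P_e)
kappa = (0.491935 - 0.477888) / (1 - 0.477888)
kappa = 0.0269

0.0269


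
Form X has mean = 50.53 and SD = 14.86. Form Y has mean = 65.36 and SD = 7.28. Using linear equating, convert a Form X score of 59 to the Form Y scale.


slope = SD_Y / SD_X = 7.28 / 14.86 ~ 0.4899
intercept = mean_Y - slope * mean_X = 65.36 - (7.28 / 14.86) * 50.53 ~ 40.6051
Y = slope * X + intercept. To avoid rounding drift from the rounded slope/intercept, evaluate the equivalent form Y = mean_Y + SD_Y * (X - mean_X) / SD_X at full precision:
Y = 65.36 + 7.28 * (59 - 50.53) / 14.86
Y = 65.36 + 7.28 * 8.47 / 14.86
Y = 65.36 + 61.6616 / 14.86
Y = 65.36 + 4.1495
Y = 69.5095

69.5095


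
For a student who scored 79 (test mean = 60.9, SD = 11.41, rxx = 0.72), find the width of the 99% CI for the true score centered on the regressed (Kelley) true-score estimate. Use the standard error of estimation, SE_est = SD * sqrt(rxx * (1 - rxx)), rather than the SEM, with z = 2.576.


True score estimate = 0.72*79 + 0.28*60.9 = 73.932
SE_est = SD * sqrt(rxx * (1 - rxx)) = 11.41 * sqrt(0.72 * 0.28) = 11.41 * sqrt(0.2016) = 5.123077
CI = T_est +/- z * SE_est, so width = 2 * z * SE_est = 2 * 2.576 * 5.123077
Width = 26.3941

26.3941


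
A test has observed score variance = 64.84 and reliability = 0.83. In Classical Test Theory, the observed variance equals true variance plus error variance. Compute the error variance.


var_true = rxx * var_obs = 0.83 * 64.84 = 53.8172
var_error = var_obs - var_true
var_error = 64.84 - 53.8172
var_error = 11.0228

11.0228


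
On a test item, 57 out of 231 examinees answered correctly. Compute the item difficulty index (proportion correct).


Item difficulty p = number correct / total examinees
p = 57 / 231
p = 0.2468

0.2468


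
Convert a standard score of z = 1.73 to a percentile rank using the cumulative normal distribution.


CDF(z) = 0.5 * (1 + erf(z/sqrt(2)))
erf(1.2233) = 0.9164
CDF = 0.9582
Percentile rank = 0.9582 * 100 = 95.82

95.82


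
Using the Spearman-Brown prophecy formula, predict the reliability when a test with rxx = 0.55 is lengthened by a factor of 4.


r_new = (n * rxx) / (1 + (n-1) * rxx)
r_new = (4 * 0.55) / (1 + 3 * 0.55)
r_new = 2.2 / 2.65
r_new = 0.8302

0.8302


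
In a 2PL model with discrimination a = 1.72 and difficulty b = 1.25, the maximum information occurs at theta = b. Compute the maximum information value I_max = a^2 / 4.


For 2PL, max info at theta = b = 1.25
I_max = a^2 / 4 = 1.72^2 / 4
= 2.9584 / 4
I_max = 0.7396

0.7396


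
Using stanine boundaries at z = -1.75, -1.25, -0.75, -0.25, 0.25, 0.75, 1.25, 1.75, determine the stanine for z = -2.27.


Stanine boundaries: [-1.75, -1.25, -0.75, -0.25, 0.25, 0.75, 1.25, 1.75]
z = -2.27
Check each boundary:
  z < -1.75
  z < -1.25
  z < -0.75
  z < -0.25
  z < 0.25
  z < 0.75
  z < 1.25
  z < 1.75
Highest qualifying boundary gives stanine = 1

1


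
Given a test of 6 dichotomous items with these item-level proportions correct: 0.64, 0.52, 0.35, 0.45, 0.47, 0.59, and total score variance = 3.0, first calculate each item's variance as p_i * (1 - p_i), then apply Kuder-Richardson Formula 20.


For each item, compute p_i * q_i:
  Item 1: 0.64 * 0.36 = 0.2304
  Item 2: 0.52 * 0.48 = 0.2496
  Item 3: 0.35 * 0.65 = 0.2275
  Item 4: 0.45 * 0.55 = 0.2475
  Item 5: 0.47 * 0.53 = 0.2491
  Item 6: 0.59 * 0.41 = 0.2419
Sum(p_i * q_i) = 0.2304 + 0.2496 + 0.2275 + 0.2475 + 0.2491 + 0.2419 = 1.446
KR-20 = (k/(k-1)) * (1 - Sum(p_i*q_i) / Var_total)
= (6/5) * (1 - 1.446/3.0)
= 1.2 * 0.518
KR-20 = 0.6216

0.6216


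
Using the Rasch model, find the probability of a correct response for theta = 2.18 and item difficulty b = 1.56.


theta - b = 2.18 - 1.56 = 0.62
exp(-(theta - b)) = exp(-0.62) = 0.5379
P = 1 / (1 + 0.5379)
P = 0.6502

0.6502


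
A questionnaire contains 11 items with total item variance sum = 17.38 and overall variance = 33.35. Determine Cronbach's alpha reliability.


alpha = (k/(k-1)) * (1 - sum(si^2)/s_total^2)
= (11/10) * (1 - 17.38/33.35)
alpha = 0.5267

0.5267


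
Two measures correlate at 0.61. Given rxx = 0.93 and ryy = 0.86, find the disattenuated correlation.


r_corrected = rxy / sqrt(rxx * ryy)
= 0.61 / sqrt(0.93 * 0.86)
= 0.61 / sqrt(0.7998)
= 0.61 / 0.894315
r_corrected = 0.6821

0.6821


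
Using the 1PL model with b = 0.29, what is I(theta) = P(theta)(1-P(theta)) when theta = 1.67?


P = 1/(1+exp(-(1.67-0.29))) = 0.799
I = P*(1-P) = 0.799 * 0.201
I = 0.1606

0.1606


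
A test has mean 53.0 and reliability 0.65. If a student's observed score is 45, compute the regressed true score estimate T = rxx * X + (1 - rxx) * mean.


T_est = rxx * X + (1 - rxx) * mean
T_est = 0.65 * 45 + 0.35 * 53.0
T_est = 29.25 + 18.55
T_est = 47.8

47.8


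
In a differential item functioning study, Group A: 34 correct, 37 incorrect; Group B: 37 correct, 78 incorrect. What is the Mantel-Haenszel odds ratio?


Odds_A = 34/37 = 0.9189
Odds_B = 37/78 = 0.4744
OR = Odds_A / Odds_B = 0.9189 / 0.4744
Exactly, OR = (34 * 78) / (37 * 37) = 2652 / 1369
OR = 1.9372

1.9372


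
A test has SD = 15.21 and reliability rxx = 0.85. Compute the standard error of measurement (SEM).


SEM = SD * sqrt(1 - rxx)
SEM = 15.21 * sqrt(1 - 0.85)
SEM = 15.21 * sqrt(0.15) = 15.21 * 0.387298
SEM = 5.8908

5.8908


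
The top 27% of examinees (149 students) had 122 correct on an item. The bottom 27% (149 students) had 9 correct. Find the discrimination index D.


p_upper = 122/149 = 0.8188
p_lower = 9/149 = 0.0604
D = 0.8188 - 0.0604 = 0.7584

0.7584


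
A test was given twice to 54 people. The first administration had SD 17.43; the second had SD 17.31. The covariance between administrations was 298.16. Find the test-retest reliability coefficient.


r = cov(X,Y) / (SD_X * SD_Y)
r = 298.16 / (17.43 * 17.31)
r = 298.16 / 301.7133
r = 0.9882

0.9882


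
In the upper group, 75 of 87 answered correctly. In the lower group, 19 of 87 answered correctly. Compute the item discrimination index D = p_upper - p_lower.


p_upper = 75/87 = 0.8621
p_lower = 19/87 = 0.2184
D = 0.8621 - 0.2184 = 0.6437

0.6437


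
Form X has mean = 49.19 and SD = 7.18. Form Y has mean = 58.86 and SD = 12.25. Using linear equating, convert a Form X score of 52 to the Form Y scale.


slope = SD_Y / SD_X = 12.25 / 7.18 ~ 1.7061
intercept = mean_Y - slope * mean_X = 58.86 - (12.25 / 7.18) * 49.19 ~ -25.0644
Y = slope * X + intercept. To avoid rounding drift from the rounded slope/intercept, evaluate the equivalent form Y = mean_Y + SD_Y * (X - mean_X) / SD_X at full precision:
Y = 58.86 + 12.25 * (52 - 49.19) / 7.18
Y = 58.86 + 12.25 * 2.81 / 7.18
Y = 58.86 + 34.4225 / 7.18
Y = 58.86 + 4.7942
Y = 63.6542

63.6542


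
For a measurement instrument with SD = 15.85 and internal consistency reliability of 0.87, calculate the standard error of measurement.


SEM = SD * sqrt(1 - rxx)
SEM = 15.85 * sqrt(1 - 0.87)
SEM = 15.85 * sqrt(0.13) = 15.85 * 0.360555
SEM = 5.7148

5.7148


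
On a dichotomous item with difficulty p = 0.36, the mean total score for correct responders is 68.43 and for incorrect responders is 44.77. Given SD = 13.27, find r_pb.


q = 1 - p = 0.64
rpb = ((M1 - M0) / SD) * sqrt(p * q)
rpb = ((68.43 - 44.77) / 13.27) * sqrt(0.36 * 0.64)
rpb = 0.8558

0.8558


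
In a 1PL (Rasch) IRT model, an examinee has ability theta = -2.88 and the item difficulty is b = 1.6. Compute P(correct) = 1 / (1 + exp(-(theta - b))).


theta - b = -2.88 - 1.6 = -4.48
exp(-(theta - b)) = exp(4.48) = 88.2347
P = 1 / (1 + 88.2347)
P = 0.0112

0.0112


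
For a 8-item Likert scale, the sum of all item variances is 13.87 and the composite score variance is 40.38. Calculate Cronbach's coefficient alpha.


alpha = (k/(k-1)) * (1 - sum(si^2)/s_total^2)
= (8/7) * (1 - 13.87/40.38)
alpha = 0.7503

0.7503


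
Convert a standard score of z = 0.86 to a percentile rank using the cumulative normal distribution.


CDF(z) = 0.5 * (1 + erf(z/sqrt(2)))
erf(0.6081) = 0.6102
CDF = 0.8051
Percentile rank = 0.8051 * 100 = 80.51

80.51


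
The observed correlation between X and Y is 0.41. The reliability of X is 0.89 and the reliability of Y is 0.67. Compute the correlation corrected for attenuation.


r_corrected = rxy / sqrt(rxx * ryy)
= 0.41 / sqrt(0.89 * 0.67)
= 0.41 / sqrt(0.5963)
= 0.41 / 0.772205
r_corrected = 0.5309

0.5309


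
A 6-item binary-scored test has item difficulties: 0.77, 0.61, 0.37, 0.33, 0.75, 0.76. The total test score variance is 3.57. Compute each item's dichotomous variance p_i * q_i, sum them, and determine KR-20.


For each item, compute p_i * q_i:
  Item 1: 0.77 * 0.23 = 0.1771
  Item 2: 0.61 * 0.39 = 0.2379
  Item 3: 0.37 * 0.63 = 0.2331
  Item 4: 0.33 * 0.67 = 0.2211
  Item 5: 0.75 * 0.25 = 0.1875
  Item 6: 0.76 * 0.24 = 0.1824
Sum(p_i * q_i) = 0.1771 + 0.2379 + 0.2331 + 0.2211 + 0.1875 + 0.1824 = 1.2391
KR-20 = (k/(k-1)) * (1 - Sum(p_i*q_i) / Var_total)
= (6/5) * (1 - 1.2391/3.57)
= 1.2 * 0.6529
KR-20 = 0.7835

0.7835


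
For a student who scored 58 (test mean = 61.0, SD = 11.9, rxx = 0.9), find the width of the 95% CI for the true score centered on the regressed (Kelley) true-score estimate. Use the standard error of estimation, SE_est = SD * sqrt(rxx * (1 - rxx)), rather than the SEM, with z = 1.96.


True score estimate = 0.9*58 + 0.1*61.0 = 58.3
SE_est = SD * sqrt(rxx * (1 - rxx)) = 11.9 * sqrt(0.9 * 0.1) = 11.9 * sqrt(0.09) = 3.57
CI = T_est +/- z * SE_est, so width = 2 * z * SE_est = 2 * 1.96 * 3.57
Width = 13.9944

13.9944


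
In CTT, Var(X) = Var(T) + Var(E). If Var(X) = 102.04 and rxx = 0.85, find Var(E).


var_true = rxx * var_obs = 0.85 * 102.04 = 86.734
var_error = var_obs - var_true
var_error = 102.04 - 86.734
var_error = 15.306

15.306


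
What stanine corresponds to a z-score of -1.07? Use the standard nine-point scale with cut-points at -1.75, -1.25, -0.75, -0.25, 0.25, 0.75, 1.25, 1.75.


Stanine boundaries: [-1.75, -1.25, -0.75, -0.25, 0.25, 0.75, 1.25, 1.75]
z = -1.07
Check each boundary:
  z >= -1.75 -> could be stanine 2
  z >= -1.25 -> could be stanine 3
  z < -0.75
  z < -0.25
  z < 0.25
  z < 0.75
  z < 1.25
  z < 1.75
Highest qualifying boundary gives stanine = 3

3


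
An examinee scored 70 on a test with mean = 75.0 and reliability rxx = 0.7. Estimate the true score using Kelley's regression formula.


T_est = rxx * X + (1 - rxx) * mean
T_est = 0.7 * 70 + 0.3 * 75.0
T_est = 49.0 + 22.5
T_est = 71.5

71.5


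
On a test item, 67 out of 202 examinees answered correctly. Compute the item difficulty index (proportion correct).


Item difficulty p = number correct / total examinees
p = 67 / 202
p = 0.3317

0.3317


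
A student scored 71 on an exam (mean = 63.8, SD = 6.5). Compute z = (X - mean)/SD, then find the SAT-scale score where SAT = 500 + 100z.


z = (X - mean) / SD = (71 - 63.8) / 6.5
z = 7.2 / 6.5
z = 1.1077
SAT-scale = SAT = 500 + 100z
Carry z at full precision (z = 7.2 / 6.5) into the conversion:
SAT-scale = 500 + 100 * (7.2 / 6.5) = 500 + 720 / 6.5
SAT-scale = 500 + 110.7692
SAT-scale = 610.7692

610.7692


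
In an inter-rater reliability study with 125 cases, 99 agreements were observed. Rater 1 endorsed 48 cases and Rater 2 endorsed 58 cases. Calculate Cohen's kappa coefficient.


P_o = 99/125 = 0.792
P_e = (48*58 + 77*67) / 15625 = 0.508352
kappa = (P_o - P_e) / (1 - P_e)
kappa = (0.792 - 0.508352) / (1 - 0.508352)
kappa = 0.5769

0.5769


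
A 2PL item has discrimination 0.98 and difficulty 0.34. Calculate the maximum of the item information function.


For 2PL, max info at theta = b = 0.34
I_max = a^2 / 4 = 0.98^2 / 4
= 0.9604 / 4
I_max = 0.2401

0.2401


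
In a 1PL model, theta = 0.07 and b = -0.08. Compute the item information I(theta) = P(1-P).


P = 1/(1+exp(-(0.07--0.08))) = 0.5374
I = P*(1-P) = 0.5374 * 0.4626
I = 0.2486

0.2486


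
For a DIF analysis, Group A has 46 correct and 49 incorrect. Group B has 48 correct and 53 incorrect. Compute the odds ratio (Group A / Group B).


Odds_A = 46/49 = 0.9388
Odds_B = 48/53 = 0.9057
OR = Odds_A / Odds_B = 0.9388 / 0.9057
Exactly, OR = (46 * 53) / (49 * 48) = 2438 / 2352
OR = 1.0366

1.0366


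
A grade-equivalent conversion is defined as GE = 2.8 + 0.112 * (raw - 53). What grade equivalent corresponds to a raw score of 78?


raw - median = 78 - 53 = 25
slope * diff = 0.112 * 25 = 2.8
GE = 2.8 + 2.8
GE = 5.6

5.6


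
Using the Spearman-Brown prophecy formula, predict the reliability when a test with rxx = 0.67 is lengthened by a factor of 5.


r_new = (n * rxx) / (1 + (n-1) * rxx)
r_new = (5 * 0.67) / (1 + 4 * 0.67)
r_new = 3.35 / 3.68
r_new = 0.9103

0.9103


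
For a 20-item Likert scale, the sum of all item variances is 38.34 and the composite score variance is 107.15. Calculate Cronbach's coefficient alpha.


alpha = (k/(k-1)) * (1 - sum(si^2)/s_total^2)
= (20/19) * (1 - 38.34/107.15)
alpha = 0.676

0.676


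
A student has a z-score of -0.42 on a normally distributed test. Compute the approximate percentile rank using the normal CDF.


CDF(z) = 0.5 * (1 + erf(z/sqrt(2)))
erf(-0.297) = -0.3255
CDF = 0.3372
Percentile rank = 0.3372 * 100 = 33.72

33.72


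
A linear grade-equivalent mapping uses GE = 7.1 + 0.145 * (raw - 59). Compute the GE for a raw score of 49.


raw - median = 49 - 59 = -10
slope * diff = 0.145 * -10 = -1.45
GE = 7.1 + -1.45
GE = 5.65

5.65


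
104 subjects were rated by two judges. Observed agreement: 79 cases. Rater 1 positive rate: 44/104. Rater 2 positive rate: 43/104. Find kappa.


P_o = 79/104 = 0.759615
P_e = (44*43 + 60*61) / 10816 = 0.513314
kappa = (P_o - P_e) / (1 - P_e)
kappa = (0.759615 - 0.513314) / (1 - 0.513314)
kappa = 0.5061

0.5061


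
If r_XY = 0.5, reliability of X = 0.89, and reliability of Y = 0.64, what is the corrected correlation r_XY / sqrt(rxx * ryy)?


r_corrected = rxy / sqrt(rxx * ryy)
= 0.5 / sqrt(0.89 * 0.64)
= 0.5 / sqrt(0.5696)
= 0.5 / 0.754718
r_corrected = 0.6625

0.6625


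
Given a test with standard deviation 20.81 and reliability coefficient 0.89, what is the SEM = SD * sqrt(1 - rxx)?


SEM = SD * sqrt(1 - rxx)
SEM = 20.81 * sqrt(1 - 0.89)
SEM = 20.81 * sqrt(0.11) = 20.81 * 0.331662
SEM = 6.9019

6.9019
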